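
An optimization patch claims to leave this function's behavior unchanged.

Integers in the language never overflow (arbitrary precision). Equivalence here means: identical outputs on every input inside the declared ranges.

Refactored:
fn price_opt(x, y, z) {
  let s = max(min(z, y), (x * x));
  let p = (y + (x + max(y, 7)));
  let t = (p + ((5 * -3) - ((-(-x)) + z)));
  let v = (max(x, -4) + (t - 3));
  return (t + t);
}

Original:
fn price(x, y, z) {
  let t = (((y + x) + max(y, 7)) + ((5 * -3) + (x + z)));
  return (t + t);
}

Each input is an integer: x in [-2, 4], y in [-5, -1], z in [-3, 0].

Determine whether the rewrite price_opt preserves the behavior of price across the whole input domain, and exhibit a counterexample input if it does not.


Not equivalent: x=-2, y=-5, z=-3 separates them (-40 vs -20).
price: t becomes -20; next final value -40
price_opt: s becomes 4; next p becomes 0; next t becomes -10; next v becomes -15; next final value -20
verdict: not equivalent; witness: x=-2, y=-5, z=-3


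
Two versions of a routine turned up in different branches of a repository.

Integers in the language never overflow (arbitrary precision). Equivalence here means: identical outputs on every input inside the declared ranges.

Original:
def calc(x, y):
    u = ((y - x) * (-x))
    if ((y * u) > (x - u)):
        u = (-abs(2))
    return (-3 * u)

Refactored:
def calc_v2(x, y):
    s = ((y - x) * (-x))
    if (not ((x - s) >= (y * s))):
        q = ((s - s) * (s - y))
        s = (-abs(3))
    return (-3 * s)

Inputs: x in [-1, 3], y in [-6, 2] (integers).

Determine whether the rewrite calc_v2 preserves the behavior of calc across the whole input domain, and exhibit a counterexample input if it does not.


There is a counterexample at x=-1, y=-6: 6 on one side, 9 on the other.
calc: u = -5; ((y * u) > (x - u)) -> true; u = -2; return 6
calc_v2: s = -5; (not ((x - s) >= (y * s))) -> true; q = 0; s = -3; return 9
verdict: not equivalent; witness: x=-1, y=-6


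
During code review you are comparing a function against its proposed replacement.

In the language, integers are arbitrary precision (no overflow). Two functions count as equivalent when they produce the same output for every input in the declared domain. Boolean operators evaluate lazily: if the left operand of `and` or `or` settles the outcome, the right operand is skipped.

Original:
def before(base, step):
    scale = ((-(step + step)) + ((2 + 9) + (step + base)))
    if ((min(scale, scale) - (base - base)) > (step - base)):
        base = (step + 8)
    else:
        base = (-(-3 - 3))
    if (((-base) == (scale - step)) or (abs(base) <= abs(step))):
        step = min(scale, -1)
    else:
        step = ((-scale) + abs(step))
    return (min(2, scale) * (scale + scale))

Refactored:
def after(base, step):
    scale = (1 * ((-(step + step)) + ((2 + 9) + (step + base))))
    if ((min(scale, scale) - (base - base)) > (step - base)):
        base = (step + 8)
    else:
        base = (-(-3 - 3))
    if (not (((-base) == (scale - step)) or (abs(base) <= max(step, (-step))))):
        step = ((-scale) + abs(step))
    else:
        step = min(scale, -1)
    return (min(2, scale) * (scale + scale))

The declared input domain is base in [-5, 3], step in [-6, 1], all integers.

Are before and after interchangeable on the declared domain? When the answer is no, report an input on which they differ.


Side by side, the visible changes include: constant usage differs, and arithmetic usage differs, and min/max/abs usage differs, and boolean connective usage differs.
One worked example (base=1, step=-1) — before: scale=13, then ((min(scale, scale) - (base - base)) > (step - base)) is true, then base=7, then (((-base) == (scale - step)) or (abs(base) <= abs(step))) is false, then step=-12, then returns 52; after: scale=13, then ((min(scale, scale) - (base - base)) > (step - base)) is true, then base=7, then (not (((-base) == (scale - step)) or (abs(base) <= max(step, (-step))))) is true, then step=-12, then returns 52; agreement on 52.
Sweeping the whole domain (72 inputs) finds no disagreement.
verdict: equivalent


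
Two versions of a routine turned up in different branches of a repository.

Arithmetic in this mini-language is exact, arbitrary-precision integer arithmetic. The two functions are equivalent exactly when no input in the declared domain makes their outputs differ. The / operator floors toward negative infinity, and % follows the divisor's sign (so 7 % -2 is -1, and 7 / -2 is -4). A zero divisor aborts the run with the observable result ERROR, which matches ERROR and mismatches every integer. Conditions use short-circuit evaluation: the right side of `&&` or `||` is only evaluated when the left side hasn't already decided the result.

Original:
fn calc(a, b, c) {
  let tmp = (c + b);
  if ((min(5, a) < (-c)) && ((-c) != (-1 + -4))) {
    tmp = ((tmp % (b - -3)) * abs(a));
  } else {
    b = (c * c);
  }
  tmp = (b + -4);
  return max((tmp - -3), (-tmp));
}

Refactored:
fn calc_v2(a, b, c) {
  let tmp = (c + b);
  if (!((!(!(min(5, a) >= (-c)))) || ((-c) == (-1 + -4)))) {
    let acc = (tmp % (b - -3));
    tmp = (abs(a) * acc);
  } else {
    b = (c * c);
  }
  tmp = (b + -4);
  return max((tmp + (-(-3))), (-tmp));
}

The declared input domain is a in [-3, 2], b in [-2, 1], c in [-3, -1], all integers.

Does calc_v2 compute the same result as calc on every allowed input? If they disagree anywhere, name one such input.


The two versions differ — the changes include comparison usage differs; also local variable names differ; also arithmetic usage differs; also statement counts differ; also boolean connective usage differs.
Tracing a=-3, b=-1, c=-3: calc: tmp=-4, then ((min(5, a) < (-c)) && ((-c) != (-1 + -4))) is true, then tmp=0, then tmp=-5, then returns 5 | calc_v2: tmp=-4, then (!((!(!(min(5, a) >= (-c)))) || ((-c) == (-1 + -4)))) is true, then acc=0, then tmp=0, then tmp=-5, then returns 5 — matching result 5.
Sweeping the whole domain (72 inputs) finds no disagreement.
verdict: equivalent


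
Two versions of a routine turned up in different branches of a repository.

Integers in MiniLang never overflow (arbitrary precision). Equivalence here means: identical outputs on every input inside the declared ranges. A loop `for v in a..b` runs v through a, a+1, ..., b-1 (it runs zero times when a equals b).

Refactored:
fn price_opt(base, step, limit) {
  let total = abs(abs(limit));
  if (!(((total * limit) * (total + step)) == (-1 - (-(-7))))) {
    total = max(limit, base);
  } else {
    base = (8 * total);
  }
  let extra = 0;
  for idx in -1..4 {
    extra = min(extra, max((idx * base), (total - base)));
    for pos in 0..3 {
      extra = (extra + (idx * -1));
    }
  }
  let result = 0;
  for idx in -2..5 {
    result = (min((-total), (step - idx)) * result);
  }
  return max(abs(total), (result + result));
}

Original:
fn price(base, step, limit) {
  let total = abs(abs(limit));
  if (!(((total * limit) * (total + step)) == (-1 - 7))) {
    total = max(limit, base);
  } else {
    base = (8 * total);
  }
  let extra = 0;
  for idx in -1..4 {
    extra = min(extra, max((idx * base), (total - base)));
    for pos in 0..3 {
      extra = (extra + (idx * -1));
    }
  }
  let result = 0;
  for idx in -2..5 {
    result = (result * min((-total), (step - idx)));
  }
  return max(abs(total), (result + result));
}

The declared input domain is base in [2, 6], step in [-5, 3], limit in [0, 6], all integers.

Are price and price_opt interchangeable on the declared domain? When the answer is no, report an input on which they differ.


The two versions differ — the changes include same computation, different form.
As a probe, take base=2, step=-4, limit=2: price runs total := 2 | (!(((total * limit) * (total + step)) == (-1 - 7))): false | base := 16 | extra := 0 | iter idx=-1: | extra := -14 | iter pos=0: | extra := -13 | iter pos=1: | extra := -12 | iter pos=2: | extra := -11 | iter idx=0: | extra := -11 | iter pos=0: | extra := -11 | iter pos=1: | extra := -11 | iter pos=2: | extra := -11 | iter idx=1: | extra := -11 | iter pos=0: | extra := -12 | iter pos=1: | extra := -13 | iter pos=2: | extra := -14 | iter idx=2: | extra := -14 | iter pos=0: | extra := -16 | iter pos=1: | extra := -18 | iter pos=2: | extra := -20 | iter idx=3: | extra := -20 | iter pos=0: | extra := -23 | iter pos=1: | extra := -26 | iter pos=2: | extra := -29 | result := 0 | iter idx=-2: | result := 0 | iter idx=-1: | result := 0 | iter idx=0: | result := 0 | iter idx=1: | result := 0 | iter idx=2: | result := 0 | iter idx=3: | result := 0 | iter idx=4: | result := 0 | result 2; price_opt runs total := 2 | (!(((total * limit) * (total + step)) == (-1 - (-(-7))))): false | base := 16 | extra := 0 | iter idx=-1: | extra := -14 | iter pos=0: | extra := -13 | iter pos=1: | extra := -12 | iter pos=2: | extra := -11 | iter idx=0: | extra := -11 | iter pos=0: | extra := -11 | iter pos=1: | extra := -11 | iter pos=2: | extra := -11 | iter idx=1: | extra := -11 | iter pos=0: | extra := -12 | iter pos=1: | extra := -13 | iter pos=2: | extra := -14 | iter idx=2: | extra := -14 | iter pos=0: | extra := -16 | iter pos=1: | extra := -18 | iter pos=2: | extra := -20 | iter idx=3: | extra := -20 | iter pos=0: | extra := -23 | iter pos=1: | extra := -26 | iter pos=2: | extra := -29 | result := 0 | iter idx=-2: | result := 0 | iter idx=-1: | result := 0 | iter idx=0: | result := 0 | iter idx=1: | result := 0 | iter idx=2: | result := 0 | iter idx=3: | result := 0 | iter idx=4: | result := 0 | result 2; both end at 2.
An exhaustive pass over the 315 declared inputs shows identical outputs.
verdict: equivalent


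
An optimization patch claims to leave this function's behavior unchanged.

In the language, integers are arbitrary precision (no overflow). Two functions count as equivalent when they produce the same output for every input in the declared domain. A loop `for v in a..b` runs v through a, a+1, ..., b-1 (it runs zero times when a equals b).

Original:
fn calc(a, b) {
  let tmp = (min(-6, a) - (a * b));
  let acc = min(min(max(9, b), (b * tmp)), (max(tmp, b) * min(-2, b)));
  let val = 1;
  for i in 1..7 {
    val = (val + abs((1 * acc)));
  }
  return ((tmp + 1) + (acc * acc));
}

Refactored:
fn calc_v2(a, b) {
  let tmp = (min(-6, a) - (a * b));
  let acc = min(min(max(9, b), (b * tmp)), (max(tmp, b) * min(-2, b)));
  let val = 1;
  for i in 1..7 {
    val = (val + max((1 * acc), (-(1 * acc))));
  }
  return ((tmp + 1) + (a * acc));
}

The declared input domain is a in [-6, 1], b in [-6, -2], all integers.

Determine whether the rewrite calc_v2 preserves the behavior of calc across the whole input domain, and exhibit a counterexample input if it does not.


There is a counterexample at a=-6, b=-6: 40 on one side, -95 on the other.
calc: tmp = -42; acc = 9; val = 1; [i=1]; val = 10; [i=2]; val = 19; [i=3]; val = 28; [i=4]; val = 37; [i=5]; val = 46; [i=6]; val = 55; return 40
calc_v2: tmp = -42; acc = 9; val = 1; [i=1]; val = 10; [i=2]; val = 19; [i=3]; val = 28; [i=4]; val = 37; [i=5]; val = 46; [i=6]; val = 55; return -95
verdict: not equivalent; witness: a=-6, b=-6


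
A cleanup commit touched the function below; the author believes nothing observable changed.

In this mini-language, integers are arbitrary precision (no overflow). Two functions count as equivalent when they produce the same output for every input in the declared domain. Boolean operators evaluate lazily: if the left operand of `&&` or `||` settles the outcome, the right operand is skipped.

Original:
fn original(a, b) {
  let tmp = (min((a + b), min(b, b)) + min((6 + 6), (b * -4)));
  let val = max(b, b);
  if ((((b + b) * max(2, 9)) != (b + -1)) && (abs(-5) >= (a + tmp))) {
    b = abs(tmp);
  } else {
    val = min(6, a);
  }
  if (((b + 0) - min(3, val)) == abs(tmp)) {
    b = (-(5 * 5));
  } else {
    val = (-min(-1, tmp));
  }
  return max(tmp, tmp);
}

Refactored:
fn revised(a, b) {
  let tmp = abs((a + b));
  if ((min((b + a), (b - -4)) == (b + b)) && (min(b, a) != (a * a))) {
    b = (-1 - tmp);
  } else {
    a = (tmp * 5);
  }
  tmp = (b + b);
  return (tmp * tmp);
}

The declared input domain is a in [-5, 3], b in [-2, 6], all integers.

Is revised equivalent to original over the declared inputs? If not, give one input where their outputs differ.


a=-5, b=-2 yields 1 from original but 16 from revised.
verdict: not equivalent; witness: a=-5, b=-2


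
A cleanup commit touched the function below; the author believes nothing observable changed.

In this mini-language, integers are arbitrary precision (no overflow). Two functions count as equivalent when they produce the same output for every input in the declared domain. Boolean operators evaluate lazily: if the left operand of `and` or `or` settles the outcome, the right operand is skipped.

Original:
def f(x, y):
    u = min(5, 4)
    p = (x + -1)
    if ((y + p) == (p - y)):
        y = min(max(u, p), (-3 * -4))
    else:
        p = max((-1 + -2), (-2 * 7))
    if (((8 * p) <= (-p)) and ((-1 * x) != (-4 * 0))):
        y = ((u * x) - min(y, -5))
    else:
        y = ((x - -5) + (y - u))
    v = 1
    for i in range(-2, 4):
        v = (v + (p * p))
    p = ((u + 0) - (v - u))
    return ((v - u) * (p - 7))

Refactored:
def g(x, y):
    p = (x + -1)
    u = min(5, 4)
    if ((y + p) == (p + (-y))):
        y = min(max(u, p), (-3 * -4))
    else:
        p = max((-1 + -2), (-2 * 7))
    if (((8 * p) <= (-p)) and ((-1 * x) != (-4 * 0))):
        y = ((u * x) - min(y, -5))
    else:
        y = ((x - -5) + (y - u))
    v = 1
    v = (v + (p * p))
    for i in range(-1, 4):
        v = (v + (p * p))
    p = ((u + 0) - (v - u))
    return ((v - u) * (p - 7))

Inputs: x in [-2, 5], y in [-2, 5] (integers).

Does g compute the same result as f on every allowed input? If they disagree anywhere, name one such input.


Comparing the listings, the differences include: loop structure differs; and arithmetic usage differs; and statement counts differ.
One worked example (x=5, y=5) — f: u = 4; p = 4; ((y + p) == (p - y)) -> false; p = -3; (((8 * p) <= (-p)) and ((-1 * x) != (-4 * 0))) -> true; y = 25; v = 1; [i=-2]; v = 10; [i=-1]; v = 19; [i=0]; v = 28; [i=1]; v = 37; [i=2]; v = 46; [i=3]; v = 55; p = -47; return -2754; g: p = 4; u = 4; ((y + p) == (p + (-y))) -> false; p = -3; (((8 * p) <= (-p)) and ((-1 * x) != (-4 * 0))) -> true; y = 25; v = 1; v = 10; [i=-1]; v = 19; [i=0]; v = 28; [i=1]; v = 37; [i=2]; v = 46; [i=3]; v = 55; p = -47; return -2754; agreement on -2754.
Checked all 64 inputs in the declared domain: the outputs agree on every one.
verdict: equivalent


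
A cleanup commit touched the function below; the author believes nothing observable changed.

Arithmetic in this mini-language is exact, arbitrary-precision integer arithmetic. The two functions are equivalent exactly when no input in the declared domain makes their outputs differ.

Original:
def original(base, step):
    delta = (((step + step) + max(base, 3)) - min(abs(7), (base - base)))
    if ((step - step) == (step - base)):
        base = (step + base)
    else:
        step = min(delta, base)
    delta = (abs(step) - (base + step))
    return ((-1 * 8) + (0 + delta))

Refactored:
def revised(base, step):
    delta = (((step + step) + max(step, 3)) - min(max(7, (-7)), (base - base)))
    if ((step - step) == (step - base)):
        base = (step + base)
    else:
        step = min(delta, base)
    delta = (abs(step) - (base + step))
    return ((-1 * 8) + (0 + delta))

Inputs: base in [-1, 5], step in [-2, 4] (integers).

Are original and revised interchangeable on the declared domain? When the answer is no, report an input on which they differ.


base=4, step=-2 yields -12 from original but -10 from revised.
verdict: not equivalent; witness: base=4, step=-2


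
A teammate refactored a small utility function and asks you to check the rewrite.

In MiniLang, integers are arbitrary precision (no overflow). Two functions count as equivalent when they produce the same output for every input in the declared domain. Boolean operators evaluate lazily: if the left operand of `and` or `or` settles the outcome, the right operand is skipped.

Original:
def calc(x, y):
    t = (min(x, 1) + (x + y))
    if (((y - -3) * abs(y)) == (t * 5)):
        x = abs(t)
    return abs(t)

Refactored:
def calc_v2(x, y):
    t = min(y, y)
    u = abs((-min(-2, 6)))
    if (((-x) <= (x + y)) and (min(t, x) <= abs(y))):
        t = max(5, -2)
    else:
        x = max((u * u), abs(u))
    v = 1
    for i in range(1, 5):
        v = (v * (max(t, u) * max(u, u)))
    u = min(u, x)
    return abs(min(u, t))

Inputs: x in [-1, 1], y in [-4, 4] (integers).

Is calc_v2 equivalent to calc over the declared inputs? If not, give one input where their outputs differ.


Not equivalent: x=-1, y=-4 separates them (6 vs 4).
calc: t becomes -6; next (((y - -3) * abs(y)) == (t * 5)) evaluates to false; next final value 6
calc_v2: t becomes -4; next u becomes 2; next (((-x) <= (x + y)) and (min(t, x) <= abs(y))) evaluates to false; next x becomes 4; next v becomes 1; next at i=1:; next v becomes 4; next at i=2:; next v becomes 16; next at i=3:; next v becomes 64; next at i=4:; next v becomes 256; next u becomes 2; next final value 4
verdict: not equivalent; witness: x=-1, y=-4


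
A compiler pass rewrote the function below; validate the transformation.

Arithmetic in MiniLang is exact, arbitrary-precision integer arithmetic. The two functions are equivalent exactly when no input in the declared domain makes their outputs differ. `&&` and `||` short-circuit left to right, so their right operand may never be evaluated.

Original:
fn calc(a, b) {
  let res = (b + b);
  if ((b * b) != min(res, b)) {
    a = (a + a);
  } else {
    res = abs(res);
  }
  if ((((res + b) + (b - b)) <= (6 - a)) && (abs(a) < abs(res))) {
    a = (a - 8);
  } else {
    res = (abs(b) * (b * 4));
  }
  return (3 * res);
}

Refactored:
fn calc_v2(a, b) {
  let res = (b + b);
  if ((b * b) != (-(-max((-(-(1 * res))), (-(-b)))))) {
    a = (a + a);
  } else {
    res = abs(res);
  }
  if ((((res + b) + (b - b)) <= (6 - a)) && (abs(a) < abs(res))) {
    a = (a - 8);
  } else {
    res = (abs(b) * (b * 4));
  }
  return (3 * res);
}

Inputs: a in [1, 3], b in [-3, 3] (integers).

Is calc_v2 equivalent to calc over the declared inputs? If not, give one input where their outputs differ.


There is a counterexample at a=1, b=1: 6 on one side, 12 on the other.
calc: res = 2; ((b * b) != min(res, b)) -> false; res = 2; ((((res + b) + (b - b)) <= (6 - a)) && (abs(a) < abs(res))) -> true; a = -7; return 6
calc_v2: res = 2; ((b * b) != (-(-max((-(-(1 * res))), (-(-b)))))) -> true; a = 2; ((((res + b) + (b - b)) <= (6 - a)) && (abs(a) < abs(res))) -> false; res = 4; return 12
verdict: not equivalent; witness: a=1, b=1


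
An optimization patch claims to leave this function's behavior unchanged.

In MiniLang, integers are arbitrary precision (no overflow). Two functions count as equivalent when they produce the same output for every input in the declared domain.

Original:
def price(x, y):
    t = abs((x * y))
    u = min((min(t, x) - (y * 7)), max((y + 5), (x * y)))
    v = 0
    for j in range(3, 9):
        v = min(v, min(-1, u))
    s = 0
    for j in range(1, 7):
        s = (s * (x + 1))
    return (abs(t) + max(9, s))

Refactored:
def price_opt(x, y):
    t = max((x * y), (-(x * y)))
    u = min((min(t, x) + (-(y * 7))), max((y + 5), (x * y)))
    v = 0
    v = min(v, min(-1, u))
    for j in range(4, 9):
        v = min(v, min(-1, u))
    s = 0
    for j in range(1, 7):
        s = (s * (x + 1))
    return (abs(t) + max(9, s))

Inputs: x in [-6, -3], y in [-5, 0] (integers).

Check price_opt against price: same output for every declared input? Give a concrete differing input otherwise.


Side by side, the visible changes include: statement counts differ; and arithmetic usage differs; and loop structure differs; and min/max/abs usage differs; and constant usage differs.
Spot check at x=-5, y=0 — price: t = 0; u = -5; v = 0; [j=3]; v = -5; [j=4]; v = -5; [j=5]; v = -5; [j=6]; v = -5; [j=7]; v = -5; [j=8]; v = -5; s = 0; [j=1]; s = 0; [j=2]; s = 0; [j=3]; s = 0; [j=4]; s = 0; [j=5]; s = 0; [j=6]; s = 0; return 9. price_opt: t = 0; u = -5; v = 0; v = -5; [j=4]; v = -5; [j=5]; v = -5; [j=6]; v = -5; [j=7]; v = -5; [j=8]; v = -5; s = 0; [j=1]; s = 0; [j=2]; s = 0; [j=3]; s = 0; [j=4]; s = 0; [j=5]; s = 0; [j=6]; s = 0; return 9. Both give 9.
Every one of the 24 inputs gives matching results.
verdict: equivalent


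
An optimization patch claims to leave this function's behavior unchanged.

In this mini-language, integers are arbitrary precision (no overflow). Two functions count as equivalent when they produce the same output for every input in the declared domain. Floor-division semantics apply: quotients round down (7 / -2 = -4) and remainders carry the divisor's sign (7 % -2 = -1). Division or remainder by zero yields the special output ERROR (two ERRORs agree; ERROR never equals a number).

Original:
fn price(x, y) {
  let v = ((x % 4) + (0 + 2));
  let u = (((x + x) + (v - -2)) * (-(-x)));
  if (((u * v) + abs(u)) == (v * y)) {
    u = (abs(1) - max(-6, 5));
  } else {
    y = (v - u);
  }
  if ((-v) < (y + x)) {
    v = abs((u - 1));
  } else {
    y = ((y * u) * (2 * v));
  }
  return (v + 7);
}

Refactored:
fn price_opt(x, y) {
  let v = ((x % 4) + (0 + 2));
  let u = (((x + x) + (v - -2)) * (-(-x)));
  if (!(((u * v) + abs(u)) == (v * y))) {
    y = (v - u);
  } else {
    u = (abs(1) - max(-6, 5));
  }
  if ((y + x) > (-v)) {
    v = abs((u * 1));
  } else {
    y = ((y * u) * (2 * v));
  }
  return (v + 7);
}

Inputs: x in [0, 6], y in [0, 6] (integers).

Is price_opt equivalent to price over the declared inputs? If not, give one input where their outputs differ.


On input x=0, y=0, price returns 12 while price_opt returns 11.
verdict: not equivalent; witness: x=0, y=0


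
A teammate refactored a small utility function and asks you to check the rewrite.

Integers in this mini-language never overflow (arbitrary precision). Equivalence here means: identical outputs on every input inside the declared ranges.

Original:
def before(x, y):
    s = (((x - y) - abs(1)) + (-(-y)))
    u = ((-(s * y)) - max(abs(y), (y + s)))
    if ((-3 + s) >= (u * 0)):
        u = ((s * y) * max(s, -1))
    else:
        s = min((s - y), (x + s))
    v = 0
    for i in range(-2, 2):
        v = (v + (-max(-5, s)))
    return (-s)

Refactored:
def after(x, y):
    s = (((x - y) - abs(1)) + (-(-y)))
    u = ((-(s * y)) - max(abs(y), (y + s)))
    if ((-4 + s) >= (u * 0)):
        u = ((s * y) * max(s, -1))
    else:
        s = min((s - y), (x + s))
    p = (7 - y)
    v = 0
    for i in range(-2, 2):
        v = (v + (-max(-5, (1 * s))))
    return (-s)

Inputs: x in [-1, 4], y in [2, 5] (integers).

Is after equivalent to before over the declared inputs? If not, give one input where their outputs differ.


Not equivalent: x=4, y=2 separates them (-3 vs -1).
before: s=3, then u=-11, then ((-3 + s) >= (u * 0)) is true, then u=18, then v=0, then (i=-2), then v=-3, then (i=-1), then v=-6, then (i=0), then v=-9, then (i=1), then v=-12, then returns -3
after: s=3, then u=-11, then ((-4 + s) >= (u * 0)) is false, then s=1, then p=5, then v=0, then (i=-2), then v=-1, then (i=-1), then v=-2, then (i=0), then v=-3, then (i=1), then v=-4, then returns -1
verdict: not equivalent; witness: x=4, y=2


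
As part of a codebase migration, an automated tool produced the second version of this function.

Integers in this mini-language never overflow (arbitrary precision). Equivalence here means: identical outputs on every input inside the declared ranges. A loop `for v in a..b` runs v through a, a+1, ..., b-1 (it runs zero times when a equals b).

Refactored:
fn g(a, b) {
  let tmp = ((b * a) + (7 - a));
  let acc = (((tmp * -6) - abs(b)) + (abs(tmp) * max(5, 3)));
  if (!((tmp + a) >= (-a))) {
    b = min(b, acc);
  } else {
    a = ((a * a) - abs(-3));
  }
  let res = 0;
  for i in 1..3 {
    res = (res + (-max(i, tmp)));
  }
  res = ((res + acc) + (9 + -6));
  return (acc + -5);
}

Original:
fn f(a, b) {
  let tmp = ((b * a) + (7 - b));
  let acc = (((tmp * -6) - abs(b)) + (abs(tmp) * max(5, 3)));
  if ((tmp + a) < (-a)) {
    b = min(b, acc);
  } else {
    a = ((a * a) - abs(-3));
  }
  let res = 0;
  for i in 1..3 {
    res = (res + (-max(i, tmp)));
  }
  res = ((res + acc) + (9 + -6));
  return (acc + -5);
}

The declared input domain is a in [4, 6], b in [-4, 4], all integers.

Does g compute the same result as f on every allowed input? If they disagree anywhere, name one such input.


Try a=4, b=-4.
f: tmp=-5, then acc=51, then ((tmp + a) < (-a)) is false, then a=13, then res=0, then (i=1), then res=-1, then (i=2), then res=-3, then res=51, then returns 46
g: tmp=-13, then acc=139, then (!((tmp + a) >= (-a))) is true, then b=-4, then res=0, then (i=1), then res=-1, then (i=2), then res=-3, then res=139, then returns 134
46 against 134: the behavior changed.
verdict: not equivalent; witness: a=4, b=-4


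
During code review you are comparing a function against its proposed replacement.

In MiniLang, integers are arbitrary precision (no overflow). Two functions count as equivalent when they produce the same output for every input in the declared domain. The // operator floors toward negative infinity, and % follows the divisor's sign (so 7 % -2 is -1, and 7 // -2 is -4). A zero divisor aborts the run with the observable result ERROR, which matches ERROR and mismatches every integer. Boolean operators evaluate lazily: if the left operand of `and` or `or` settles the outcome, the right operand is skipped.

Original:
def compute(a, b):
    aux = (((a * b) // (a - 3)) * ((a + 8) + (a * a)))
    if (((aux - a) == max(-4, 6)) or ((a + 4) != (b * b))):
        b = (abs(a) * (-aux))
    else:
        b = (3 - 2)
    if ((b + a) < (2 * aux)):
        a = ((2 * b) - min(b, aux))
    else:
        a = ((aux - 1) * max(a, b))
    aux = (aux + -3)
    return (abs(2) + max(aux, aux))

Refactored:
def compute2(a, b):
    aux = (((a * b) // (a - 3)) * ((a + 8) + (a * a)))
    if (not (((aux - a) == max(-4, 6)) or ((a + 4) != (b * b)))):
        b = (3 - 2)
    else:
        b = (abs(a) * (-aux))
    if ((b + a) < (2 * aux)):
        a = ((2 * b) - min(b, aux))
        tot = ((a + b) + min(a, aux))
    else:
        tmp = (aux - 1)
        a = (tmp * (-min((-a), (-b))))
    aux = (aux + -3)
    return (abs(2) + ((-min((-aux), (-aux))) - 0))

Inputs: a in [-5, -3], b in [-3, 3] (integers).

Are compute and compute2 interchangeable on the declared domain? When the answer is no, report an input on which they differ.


Although boolean connective usage differs; and min/max/abs usage differs; and arithmetic usage differs; and statement counts differ; and local variable names differ; and constant usage differs, 21/21 inputs agree.
verdict: equivalent


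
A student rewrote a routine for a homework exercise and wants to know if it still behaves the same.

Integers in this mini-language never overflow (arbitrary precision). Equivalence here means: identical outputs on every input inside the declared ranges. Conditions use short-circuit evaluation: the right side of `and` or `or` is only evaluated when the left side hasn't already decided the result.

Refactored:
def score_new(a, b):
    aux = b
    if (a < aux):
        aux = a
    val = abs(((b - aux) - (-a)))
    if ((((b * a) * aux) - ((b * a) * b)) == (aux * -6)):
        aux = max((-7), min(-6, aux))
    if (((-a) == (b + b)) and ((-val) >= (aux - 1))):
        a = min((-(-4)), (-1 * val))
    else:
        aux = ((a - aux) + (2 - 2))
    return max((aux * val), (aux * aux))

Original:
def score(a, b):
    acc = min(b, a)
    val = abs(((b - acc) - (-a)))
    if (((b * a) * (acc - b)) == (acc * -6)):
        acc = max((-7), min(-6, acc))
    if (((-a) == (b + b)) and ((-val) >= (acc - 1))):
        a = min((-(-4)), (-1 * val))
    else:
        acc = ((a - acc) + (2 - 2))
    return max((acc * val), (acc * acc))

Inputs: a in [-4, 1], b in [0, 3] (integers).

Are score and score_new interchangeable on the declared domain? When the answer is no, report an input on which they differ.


Equivalent — the differences include min/max/abs usage differs; statement counts differ; arithmetic usage differs; local variable names differ; comparison usage differs; branching structure differs, yet no declared input distinguishes the two.
As a probe, take a=1, b=0: score runs acc = 0; val = 1; (((b * a) * (acc - b)) == (acc * -6)) -> true; acc = -6; (((-a) == (b + b)) and ((-val) >= (acc - 1))) -> false; acc = 7; return 49; score_new runs aux = 0; (a < aux) -> false; val = 1; ((((b * a) * aux) - ((b * a) * b)) == (aux * -6)) -> true; aux = -6; (((-a) == (b + b)) and ((-val) >= (aux - 1))) -> false; aux = 7; return 49; both end at 49.
Every one of the 24 inputs gives matching results.
verdict: equivalent


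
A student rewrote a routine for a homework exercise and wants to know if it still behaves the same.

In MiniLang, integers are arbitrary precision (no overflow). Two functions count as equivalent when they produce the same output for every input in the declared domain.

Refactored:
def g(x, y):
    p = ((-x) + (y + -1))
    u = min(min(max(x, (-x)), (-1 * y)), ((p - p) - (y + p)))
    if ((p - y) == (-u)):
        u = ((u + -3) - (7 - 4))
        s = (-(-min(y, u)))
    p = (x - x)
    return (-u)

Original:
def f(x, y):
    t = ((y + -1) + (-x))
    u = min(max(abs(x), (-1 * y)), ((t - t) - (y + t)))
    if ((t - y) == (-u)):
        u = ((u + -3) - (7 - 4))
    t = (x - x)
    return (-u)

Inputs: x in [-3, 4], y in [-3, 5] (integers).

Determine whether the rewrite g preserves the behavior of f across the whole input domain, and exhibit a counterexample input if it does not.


At x=-2, y=-3: f gives -3, g gives -2.
verdict: not equivalent; witness: x=-2, y=-3


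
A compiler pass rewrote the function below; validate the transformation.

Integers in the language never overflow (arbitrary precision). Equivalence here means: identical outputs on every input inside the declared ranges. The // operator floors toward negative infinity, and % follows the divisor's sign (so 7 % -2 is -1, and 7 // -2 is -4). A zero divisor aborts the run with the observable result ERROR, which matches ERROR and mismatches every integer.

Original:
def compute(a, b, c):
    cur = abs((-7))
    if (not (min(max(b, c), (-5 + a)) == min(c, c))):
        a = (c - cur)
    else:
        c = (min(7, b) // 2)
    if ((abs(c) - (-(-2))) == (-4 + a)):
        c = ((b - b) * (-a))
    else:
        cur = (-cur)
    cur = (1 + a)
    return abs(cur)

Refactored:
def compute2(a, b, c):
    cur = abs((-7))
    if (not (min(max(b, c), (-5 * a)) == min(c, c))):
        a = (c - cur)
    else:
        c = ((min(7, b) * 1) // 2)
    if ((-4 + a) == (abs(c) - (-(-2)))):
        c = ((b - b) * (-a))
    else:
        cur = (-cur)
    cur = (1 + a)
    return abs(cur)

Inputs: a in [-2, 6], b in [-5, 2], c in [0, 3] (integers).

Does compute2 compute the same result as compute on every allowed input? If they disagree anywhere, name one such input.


The rewrite breaks on a=-2, b=-5, c=0, where the results are 6 and 1.
compute: cur=7, then (not (min(max(b, c), (-5 + a)) == min(c, c))) is true, then a=-7, then ((abs(c) - (-(-2))) == (-4 + a)) is false, then cur=-7, then cur=-6, then returns 6
compute2: cur=7, then (not (min(max(b, c), (-5 * a)) == min(c, c))) is false, then c=-3, then ((-4 + a) == (abs(c) - (-(-2)))) is false, then cur=-7, then cur=-1, then returns 1
verdict: not equivalent; witness: a=-2, b=-5, c=0


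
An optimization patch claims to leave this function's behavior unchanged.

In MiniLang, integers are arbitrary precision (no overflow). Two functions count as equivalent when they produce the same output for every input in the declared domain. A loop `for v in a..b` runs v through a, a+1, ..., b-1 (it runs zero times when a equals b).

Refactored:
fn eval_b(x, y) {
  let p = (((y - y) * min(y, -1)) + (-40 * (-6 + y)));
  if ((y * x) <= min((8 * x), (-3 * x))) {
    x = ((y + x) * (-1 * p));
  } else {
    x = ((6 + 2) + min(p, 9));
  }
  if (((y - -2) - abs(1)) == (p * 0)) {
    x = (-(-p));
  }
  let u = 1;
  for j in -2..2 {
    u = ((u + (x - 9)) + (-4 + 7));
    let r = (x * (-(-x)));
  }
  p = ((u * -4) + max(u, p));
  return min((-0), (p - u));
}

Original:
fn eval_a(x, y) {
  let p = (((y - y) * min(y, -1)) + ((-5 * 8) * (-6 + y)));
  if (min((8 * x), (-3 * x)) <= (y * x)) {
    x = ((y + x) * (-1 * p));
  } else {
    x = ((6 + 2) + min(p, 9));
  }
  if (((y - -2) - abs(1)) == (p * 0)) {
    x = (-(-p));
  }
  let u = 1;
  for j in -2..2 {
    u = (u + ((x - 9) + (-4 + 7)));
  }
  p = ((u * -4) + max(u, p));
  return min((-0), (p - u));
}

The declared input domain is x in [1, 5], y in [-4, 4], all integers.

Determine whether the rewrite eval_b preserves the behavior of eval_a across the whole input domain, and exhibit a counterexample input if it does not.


Not equivalent: x=1, y=-4 separates them (0 vs -19108).
eval_a: p becomes 400; next (min((8 * x), (-3 * x)) <= (y * x)) evaluates to false; next x becomes 17; next (((y - -2) - abs(1)) == (p * 0)) evaluates to false; next u becomes 1; next at j=-2:; next u becomes 12; next at j=-1:; next u becomes 23; next at j=0:; next u becomes 34; next at j=1:; next u becomes 45; next p becomes 220; next final value 0
eval_b: p becomes 400; next ((y * x) <= min((8 * x), (-3 * x))) evaluates to true; next x becomes 1200; next (((y - -2) - abs(1)) == (p * 0)) evaluates to false; next u becomes 1; next at j=-2:; next u becomes 1195; next r becomes 1440000; next at j=-1:; next u becomes 2389; next r becomes 1440000; next at j=0:; next u becomes 3583; next r becomes 1440000; next at j=1:; next u becomes 4777; next r becomes 1440000; next p becomes -14331; next final value -19108
verdict: not equivalent; witness: x=1, y=-4


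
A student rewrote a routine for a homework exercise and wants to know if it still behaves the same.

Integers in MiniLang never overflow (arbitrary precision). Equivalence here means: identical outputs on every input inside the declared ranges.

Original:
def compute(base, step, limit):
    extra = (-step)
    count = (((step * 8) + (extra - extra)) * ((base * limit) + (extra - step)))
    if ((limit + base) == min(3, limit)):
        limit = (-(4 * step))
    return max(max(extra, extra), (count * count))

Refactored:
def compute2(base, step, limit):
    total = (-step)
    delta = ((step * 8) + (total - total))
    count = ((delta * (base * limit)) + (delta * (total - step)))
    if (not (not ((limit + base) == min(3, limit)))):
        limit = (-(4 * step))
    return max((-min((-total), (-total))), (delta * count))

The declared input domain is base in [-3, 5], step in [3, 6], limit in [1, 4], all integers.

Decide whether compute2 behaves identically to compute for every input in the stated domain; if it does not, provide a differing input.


Take base=-3, step=3, limit=1.
compute: extra=-3, then count=-216, then ((limit + base) == min(3, limit)) is false, then returns 46656
compute2: total=-3, then delta=24, then count=-216, then (not (not ((limit + base) == min(3, limit)))) is false, then returns -3
46656 != -3, so the rewrite changes behavior.
verdict: not equivalent; witness: base=-3, step=3, limit=1


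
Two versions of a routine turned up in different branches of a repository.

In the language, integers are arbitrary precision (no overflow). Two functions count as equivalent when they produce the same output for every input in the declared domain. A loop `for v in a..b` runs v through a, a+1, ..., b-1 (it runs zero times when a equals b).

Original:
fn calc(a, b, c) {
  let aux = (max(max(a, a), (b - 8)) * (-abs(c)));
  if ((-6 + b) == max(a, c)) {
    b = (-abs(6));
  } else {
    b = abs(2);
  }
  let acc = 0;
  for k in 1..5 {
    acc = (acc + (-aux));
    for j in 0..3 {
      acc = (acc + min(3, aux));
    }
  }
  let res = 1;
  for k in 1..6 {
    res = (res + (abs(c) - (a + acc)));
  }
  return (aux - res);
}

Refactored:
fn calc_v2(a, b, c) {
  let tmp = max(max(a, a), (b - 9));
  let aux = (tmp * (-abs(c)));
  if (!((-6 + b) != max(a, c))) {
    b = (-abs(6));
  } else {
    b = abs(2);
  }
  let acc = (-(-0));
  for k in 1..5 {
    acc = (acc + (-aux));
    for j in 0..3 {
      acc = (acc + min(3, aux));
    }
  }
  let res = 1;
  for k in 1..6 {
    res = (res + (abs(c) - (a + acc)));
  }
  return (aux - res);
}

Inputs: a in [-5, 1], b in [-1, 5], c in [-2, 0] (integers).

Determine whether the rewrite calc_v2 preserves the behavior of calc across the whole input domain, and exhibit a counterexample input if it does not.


a=-5, b=4, c=-2 yields -8 from calc but -46 from calc_v2.
verdict: not equivalent; witness: a=-5, b=4, c=-2


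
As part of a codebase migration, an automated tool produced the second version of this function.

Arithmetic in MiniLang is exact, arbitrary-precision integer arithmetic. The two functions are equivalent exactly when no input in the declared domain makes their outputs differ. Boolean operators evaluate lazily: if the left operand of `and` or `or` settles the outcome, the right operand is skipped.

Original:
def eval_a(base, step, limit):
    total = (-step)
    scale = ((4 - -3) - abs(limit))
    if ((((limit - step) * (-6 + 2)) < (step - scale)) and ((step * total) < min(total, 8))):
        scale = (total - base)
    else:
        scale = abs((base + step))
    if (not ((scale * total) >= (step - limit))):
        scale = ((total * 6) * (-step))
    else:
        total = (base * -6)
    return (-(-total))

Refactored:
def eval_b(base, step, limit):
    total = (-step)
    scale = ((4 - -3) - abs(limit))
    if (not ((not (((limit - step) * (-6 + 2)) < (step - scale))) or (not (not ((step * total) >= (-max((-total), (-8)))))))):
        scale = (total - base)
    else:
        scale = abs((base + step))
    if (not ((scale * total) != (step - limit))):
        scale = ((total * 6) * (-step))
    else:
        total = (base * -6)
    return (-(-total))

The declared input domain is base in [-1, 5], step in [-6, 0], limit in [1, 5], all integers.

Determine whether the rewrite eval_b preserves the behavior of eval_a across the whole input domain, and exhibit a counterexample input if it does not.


These are not equivalent — on base=3, step=-1, limit=1 the outputs split (-18 vs 1).
eval_a: total=1, then scale=6, then ((((limit - step) * (-6 + 2)) < (step - scale)) and ((step * total) < min(total, 8))) is true, then scale=-2, then (not ((scale * total) >= (step - limit))) is false, then total=-18, then returns -18
eval_b: total=1, then scale=6, then (not ((not (((limit - step) * (-6 + 2)) < (step - scale))) or (not (not ((step * total) >= (-max((-total), (-8)))))))) is true, then scale=-2, then (not ((scale * total) != (step - limit))) is true, then scale=6, then returns 1
verdict: not equivalent; witness: base=3, step=-1, limit=1


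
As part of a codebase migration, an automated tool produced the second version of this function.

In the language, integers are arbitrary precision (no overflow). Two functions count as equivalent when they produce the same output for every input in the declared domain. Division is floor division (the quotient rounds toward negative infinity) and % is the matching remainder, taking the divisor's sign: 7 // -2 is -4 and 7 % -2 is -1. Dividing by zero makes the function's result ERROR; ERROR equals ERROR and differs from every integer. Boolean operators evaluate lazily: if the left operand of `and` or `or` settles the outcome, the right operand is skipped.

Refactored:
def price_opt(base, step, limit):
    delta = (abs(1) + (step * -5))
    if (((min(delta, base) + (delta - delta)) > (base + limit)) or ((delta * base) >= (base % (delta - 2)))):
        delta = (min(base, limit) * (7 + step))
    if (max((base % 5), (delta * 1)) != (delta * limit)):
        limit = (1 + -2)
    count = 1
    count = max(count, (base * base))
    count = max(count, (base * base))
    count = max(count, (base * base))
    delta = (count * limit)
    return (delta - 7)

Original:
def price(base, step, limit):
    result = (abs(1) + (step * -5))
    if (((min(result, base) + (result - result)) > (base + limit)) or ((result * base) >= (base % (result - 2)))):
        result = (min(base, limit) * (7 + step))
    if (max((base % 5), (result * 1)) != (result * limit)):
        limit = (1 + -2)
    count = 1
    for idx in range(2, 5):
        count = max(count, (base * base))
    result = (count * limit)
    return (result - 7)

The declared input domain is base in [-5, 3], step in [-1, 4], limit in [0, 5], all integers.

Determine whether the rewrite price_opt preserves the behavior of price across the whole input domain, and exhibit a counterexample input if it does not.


Equivalent — the differences include loop structure differs, plus local variable names differ, plus statement counts differ, plus arithmetic usage differs, plus min/max/abs usage differs, yet no declared input distinguishes the two.
One worked example (base=1, step=-1, limit=4) — price: result becomes 6; next (((min(result, base) + (result - result)) > (base + limit)) or ((result * base) >= (base % (result - 2)))) evaluates to true; next result becomes 6; next (max((base % 5), (result * 1)) != (result * limit)) evaluates to true; next limit becomes -1; next count becomes 1; next at idx=2:; next count becomes 1; next at idx=3:; next count becomes 1; next at idx=4:; next count becomes 1; next result becomes -1; next final value -8; price_opt: delta becomes 6; next (((min(delta, base) + (delta - delta)) > (base + limit)) or ((delta * base) >= (base % (delta - 2)))) evaluates to true; next delta becomes 6; next (max((base % 5), (delta * 1)) != (delta * limit)) evaluates to true; next limit becomes -1; next count becomes 1; next count becomes 1; next count becomes 1; next count becomes 1; next delta becomes -1; next final value -8; agreement on -8.
An exhaustive pass over the 324 declared inputs shows identical outputs.
verdict: equivalent
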